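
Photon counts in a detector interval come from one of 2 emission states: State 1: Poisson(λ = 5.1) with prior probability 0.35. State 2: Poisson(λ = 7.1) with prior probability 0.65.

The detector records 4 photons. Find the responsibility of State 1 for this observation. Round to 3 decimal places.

0.514

Apply Bayes' rule: the posterior for each component is proportional to its prior times its likelihood at x.
Evaluate each component's likelihood at the observed value:
  L_1 = 0.171857
  L_2 = 0.0873638
Multiply by the mixture weights:
  P(Z=1)·L_1 = 0.35 × 0.171857 = 0.06015
  P(Z=2)·L_2 = 0.65 × 0.0873638 = 0.0567864
Normaliser: 0.06015 + 0.0567864 = 0.116936
P(State 1 | data) = 0.06015 / 0.116936 ≈ 0.514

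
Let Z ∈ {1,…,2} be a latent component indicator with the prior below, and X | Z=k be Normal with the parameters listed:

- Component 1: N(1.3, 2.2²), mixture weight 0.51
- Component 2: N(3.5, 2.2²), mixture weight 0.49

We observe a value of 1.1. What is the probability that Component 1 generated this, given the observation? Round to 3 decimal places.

0.653

By Bayes' theorem, P(k | x) = π_k f_k(x) / Σ_j π_j f_j(x).
Normal densities:
  p_1 = 0.18059
  p_2 = 0.100015
Unnormalised posteriors:
  π_1·p_1 = 0.51 × 0.18059 = 0.0921007
  π_2·p_2 = 0.49 × 0.100015 = 0.0490072
Normaliser: 0.0921007 + 0.0490072 = 0.141108
P(Component 1 | 1.1) = 0.0921007 / 0.141108 ≈ 0.653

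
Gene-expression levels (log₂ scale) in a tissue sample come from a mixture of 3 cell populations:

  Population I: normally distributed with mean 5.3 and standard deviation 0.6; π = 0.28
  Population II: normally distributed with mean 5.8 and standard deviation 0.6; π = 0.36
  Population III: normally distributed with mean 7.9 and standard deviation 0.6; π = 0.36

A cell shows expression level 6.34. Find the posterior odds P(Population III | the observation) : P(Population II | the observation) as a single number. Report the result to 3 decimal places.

The posterior odds equal the prior odds times the likelihood ratio: (w_i/w_j)·(f_i(x)/f_j(x)).
Evaluate each component's likelihood at the observed value:
  p_I = (1/(0.6·√(2π)))·exp(−(6.34−5.3)²/(2·0.6²)) = 0.664904·exp(-1.50222) = 0.148031
  p_II = (1/(0.6·√(2π)))·exp(−(6.34−5.8)²/(2·0.6²)) = 0.664904·exp(-0.40500) = 0.443475
  p_III = (1/(0.6·√(2π)))·exp(−(6.34−7.9)²/(2·0.6²)) = 0.664904·exp(-3.38000) = 0.0226383
Odds = (0.36/0.36) × (0.0226383/0.443475) = 1 × 0.0510474 ≈ 0.051

0.051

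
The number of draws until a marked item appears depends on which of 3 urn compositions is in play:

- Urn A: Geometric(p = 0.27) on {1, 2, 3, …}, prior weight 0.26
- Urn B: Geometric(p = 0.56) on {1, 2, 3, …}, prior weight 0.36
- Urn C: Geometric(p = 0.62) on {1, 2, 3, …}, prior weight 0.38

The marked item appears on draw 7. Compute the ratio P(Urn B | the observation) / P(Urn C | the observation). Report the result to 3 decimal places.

Posterior odds = (π_i f_i(x)) / (π_j f_j(x)); the normalising sum cancels.
Geometric probabilities:
  p_A = 0.27·(1−0.27)^6 = 0.27·0.151334 = 0.0408602
  p_B = 0.56·(1−0.56)^6 = 0.56·0.00725631 = 0.00406354
  p_C = 0.62·(1−0.62)^6 = 0.62·0.00301094 = 0.00186678
Odds = (0.36/0.38) × (0.00406354/0.00186678) = 0.947368 × 2.17676 ≈ 2.062

2.062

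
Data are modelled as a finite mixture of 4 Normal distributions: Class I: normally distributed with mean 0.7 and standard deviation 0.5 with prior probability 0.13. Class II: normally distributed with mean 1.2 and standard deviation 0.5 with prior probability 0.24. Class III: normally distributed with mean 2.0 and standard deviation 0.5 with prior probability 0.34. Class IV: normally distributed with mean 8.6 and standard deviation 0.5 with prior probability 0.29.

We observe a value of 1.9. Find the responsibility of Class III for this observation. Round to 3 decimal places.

P(component k | x) = π_k·f_k(x) / marginal(x), where marginal(x) = Σ_j π_j·f_j(x).
Component likelihoods at x = 1.9:
  L_I = 0.0447891
  L_II = 0.299455
  L_III = 0.782085
  L_IV = 8.1467e-40
Weight by the priors:
  π_I·L_I = 0.13 × 0.0447891 = 0.00582258
  π_II·L_II = 0.24 × 0.299455 = 0.0718692
  π_III·L_III = 0.34 × 0.782085 = 0.265909
  π_IV·L_IV = 0.29 × 8.1467e-40 = 2.36254e-40
Sum: 0.00582258 + 0.0718692 + 0.265909 + 2.36254e-40 = 0.343601
P(Class III | x) = 0.265909 / 0.343601 ≈ 0.774

0.774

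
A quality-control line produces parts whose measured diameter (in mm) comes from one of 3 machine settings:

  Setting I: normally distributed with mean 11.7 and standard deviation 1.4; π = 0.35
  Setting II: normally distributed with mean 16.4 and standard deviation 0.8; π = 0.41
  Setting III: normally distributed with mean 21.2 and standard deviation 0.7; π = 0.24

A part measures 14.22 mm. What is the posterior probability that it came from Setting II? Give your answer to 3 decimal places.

0.202

The responsibility of component k is P(Z=k) f_k(x) divided by Σ_j P(Z=j) f_j(x).
Evaluate each component's likelihood at the observed value:
  L_I = (1/(1.4·√(2π)))·exp(−(14.22−11.7)²/(2·1.4²)) = 0.284959·exp(-1.62000) = 0.056393
  L_II = (1/(0.8·√(2π)))·exp(−(14.22−16.4)²/(2·0.8²)) = 0.498678·exp(-3.71281) = 0.0121721
  L_III = (1/(0.7·√(2π)))·exp(−(14.22−21.2)²/(2·0.7²)) = 0.569918·exp(-49.71469) = 1.46216e-22
Multiply by the mixture weights:
  P(Z=I)·L_I = 0.35 × 0.056393 = 0.0197375
  P(Z=II)·L_II = 0.41 × 0.0121721 = 0.00499057
  P(Z=III)·L_III = 0.24 × 1.46216e-22 = 3.50918e-23
Evidence: 0.0197375 + 0.00499057 + 3.50918e-23 = 0.0247281
P(Setting II | x) ≈ 0.202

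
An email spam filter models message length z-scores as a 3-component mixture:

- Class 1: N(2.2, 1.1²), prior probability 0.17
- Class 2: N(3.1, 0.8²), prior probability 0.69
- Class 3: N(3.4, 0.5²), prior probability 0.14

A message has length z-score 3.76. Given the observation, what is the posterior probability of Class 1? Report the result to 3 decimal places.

0.064

Posterior ∝ prior × likelihood, so P(k | x) ∝ P(Z=k) f_k(x); normalise over all components.
Component likelihoods at x = 3.76:
  L_1 = 0.132673
  L_2 = 0.354833
  L_3 = 0.615703
Weight by the priors:
  P(Z=1)·L_1 = 0.17 × 0.132673 = 0.0225544
  P(Z=2)·L_2 = 0.69 × 0.354833 = 0.244835
  P(Z=3)·L_3 = 0.14 × 0.615703 = 0.0861984
Sum: 0.0225544 + 0.244835 + 0.0861984 = 0.353588
So the posterior for Class 1 is 0.0225544 / 0.353588 ≈ 0.064.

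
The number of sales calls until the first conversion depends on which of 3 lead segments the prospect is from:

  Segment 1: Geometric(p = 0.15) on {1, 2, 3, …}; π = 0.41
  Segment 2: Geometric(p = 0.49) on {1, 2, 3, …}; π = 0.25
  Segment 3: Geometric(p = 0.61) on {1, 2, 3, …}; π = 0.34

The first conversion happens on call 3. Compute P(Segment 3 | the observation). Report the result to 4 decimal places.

By Bayes' theorem, P(k | x) = π_k f_k(x) / Σ_j π_j f_j(x).
Evaluate each component's likelihood at the observed value:
  f_1 = 0.108375
  f_2 = 0.127449
  f_3 = 0.092781
Prior × likelihood for each component:
  π_1·f_1 = 0.41 × 0.108375 = 0.0444337
  π_2·f_2 = 0.25 × 0.127449 = 0.0318623
  π_3·f_3 = 0.34 × 0.092781 = 0.0315455
Marginal: 0.0444337 + 0.0318623 + 0.0315455 = 0.107842
P(Segment 3 | 3) = 0.0315455 / 0.107842 ≈ 0.2925

0.2925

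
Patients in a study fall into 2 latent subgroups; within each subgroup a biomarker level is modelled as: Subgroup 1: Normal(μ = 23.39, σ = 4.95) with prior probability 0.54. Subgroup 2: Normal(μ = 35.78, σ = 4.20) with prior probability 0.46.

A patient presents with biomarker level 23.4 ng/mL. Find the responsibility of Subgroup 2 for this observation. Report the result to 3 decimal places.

Posterior ∝ prior × likelihood, so P(k | x) ∝ P(Z=k) f_k(x); normalise over all components.
Evaluate each component's likelihood at the observed value:
  f_1 = (1/(4.95·√(2π)))·exp(−(23.4−23.39)²/(2·4.95²)) = 0.080594·exp(-0.00000) = 0.0805942
  f_2 = (1/(4.20·√(2π)))·exp(−(23.4−35.78)²/(2·4.20²)) = 0.094986·exp(-4.34423) = 0.00123307
Weight by the priors:
  P(Z=1)·f_1 = 0.54 × 0.0805942 = 0.0435209
  P(Z=2)·f_2 = 0.46 × 0.00123307 = 0.00056721
Evidence: 0.0435209 + 0.00056721 = 0.0440881
Responsibility of Subgroup 2: 0.00056721 / 0.0440881 ≈ 0.013

0.013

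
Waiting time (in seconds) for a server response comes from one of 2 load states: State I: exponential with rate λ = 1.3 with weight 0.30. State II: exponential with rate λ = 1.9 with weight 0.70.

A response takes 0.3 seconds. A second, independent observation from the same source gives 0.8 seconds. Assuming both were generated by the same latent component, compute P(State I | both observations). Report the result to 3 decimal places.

The responsibility of component k is π_k f_k(x) divided by Σ_j π_j f_j(x).
Since both observations come from the same component, the likelihood for component k is f_k(x₁)·f_k(x₂).
  L_I = [1.3·e^(−1.3·0.3) = 1.3·e^(−0.3900) = 0.880174] × [0.459491] = 0.404432
  L_II = [1.9·e^(−1.9·0.3) = 1.9·e^(−0.5700) = 1.0745] × [0.415553] = 0.446511
Weight by the priors:
  π_I·L_I = 0.30 × 0.404432 = 0.12133
  π_II·L_II = 0.70 × 0.446511 = 0.312557
Evidence: 0.12133 + 0.312557 = 0.433887
Responsibility of State I: 0.12133 / 0.433887 ≈ 0.280

0.280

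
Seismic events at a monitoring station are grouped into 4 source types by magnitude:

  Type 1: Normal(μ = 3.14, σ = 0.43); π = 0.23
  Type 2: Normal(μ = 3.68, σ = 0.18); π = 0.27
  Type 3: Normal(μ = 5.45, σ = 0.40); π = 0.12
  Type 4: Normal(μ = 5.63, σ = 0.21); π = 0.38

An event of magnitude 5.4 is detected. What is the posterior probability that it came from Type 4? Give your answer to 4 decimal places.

Apply Bayes' rule: the posterior for each component is proportional to its prior times its likelihood at x.
Evaluate each component's likelihood at the observed value:
  p_1 = 9.31231e-07
  p_2 = 3.29775e-20
  p_3 = 0.989594
  p_4 = 1.04283
Prior × likelihood for each component:
  w_1·p_1 = 0.23 × 9.31231e-07 = 2.14183e-07
  w_2·p_2 = 0.27 × 3.29775e-20 = 8.90393e-21
  w_3·p_3 = 0.12 × 0.989594 = 0.118751
  w_4·p_4 = 0.38 × 1.04283 = 0.396275
Evidence: 2.14183e-07 + 8.90393e-21 + 0.118751 + 0.396275 = 0.515026
Responsibility of Type 4: 0.396275 / 0.515026 ≈ 0.7694

0.7694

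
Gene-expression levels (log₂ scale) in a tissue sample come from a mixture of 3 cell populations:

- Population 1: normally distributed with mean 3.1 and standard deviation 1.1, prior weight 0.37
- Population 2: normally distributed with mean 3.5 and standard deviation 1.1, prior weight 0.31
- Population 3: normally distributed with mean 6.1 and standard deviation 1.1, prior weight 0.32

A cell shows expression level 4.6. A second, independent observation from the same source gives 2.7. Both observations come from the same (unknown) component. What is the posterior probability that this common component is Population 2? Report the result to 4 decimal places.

Posterior ∝ prior × likelihood, so P(k | x) ∝ P(Z=k) f_k(x); normalise over all components.
Since both observations come from the same component, the likelihood for component k is f_k(x₁)·f_k(x₂).
  L_1 = [(1/(1.1·√(2π)))·exp(−(4.6−3.1)²/(2·1.1²)) = 0.362675·exp(-0.92975) = 0.14313] × [0.339472] = 0.0485887
  L_2 = [(1/(1.1·√(2π)))·exp(−(4.6−3.5)²/(2·1.1²)) = 0.362675·exp(-0.50000) = 0.219973] × [0.278396] = 0.0612397
  L_3 = [(1/(1.1·√(2π)))·exp(−(4.6−6.1)²/(2·1.1²)) = 0.362675·exp(-0.92975) = 0.14313] × [0.0030546] = 0.000437205
Prior × likelihood for each component:
  P(Z=1)·L_1 = 0.37 × 0.0485887 = 0.0179778
  P(Z=2)·L_2 = 0.31 × 0.0612397 = 0.0189843
  P(Z=3)·L_3 = 0.32 × 0.000437205 = 0.000139906
Normaliser: 0.0179778 + 0.0189843 + 0.000139906 = 0.037102
P(Population 2 | x) = 0.0189843 / 0.037102 ≈ 0.5117

0.5117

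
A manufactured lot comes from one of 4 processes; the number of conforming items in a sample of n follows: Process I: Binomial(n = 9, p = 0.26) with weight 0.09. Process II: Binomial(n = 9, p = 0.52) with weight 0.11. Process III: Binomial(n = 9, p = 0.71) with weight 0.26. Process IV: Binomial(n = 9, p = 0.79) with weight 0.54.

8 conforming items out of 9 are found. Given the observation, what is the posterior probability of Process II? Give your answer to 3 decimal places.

0.013

Apply Bayes' rule: the posterior for each component is proportional to its prior times its likelihood at x.
Binomial probabilities:
  f_I = 0.000139079
  f_II = 0.0230946
  f_III = 0.168542
  f_IV = 0.286734
Weight by the priors:
  P(Z=I)·f_I = 0.09 × 0.000139079 = 1.25171e-05
  P(Z=II)·f_II = 0.11 × 0.0230946 = 0.00254041
  P(Z=III)·f_III = 0.26 × 0.168542 = 0.0438208
  P(Z=IV)·f_IV = 0.54 × 0.286734 = 0.154836
Evidence: 1.25171e-05 + 0.00254041 + 0.0438208 + 0.154836 = 0.20121
P(Process II | data) = 0.00254041 / 0.20121 ≈ 0.013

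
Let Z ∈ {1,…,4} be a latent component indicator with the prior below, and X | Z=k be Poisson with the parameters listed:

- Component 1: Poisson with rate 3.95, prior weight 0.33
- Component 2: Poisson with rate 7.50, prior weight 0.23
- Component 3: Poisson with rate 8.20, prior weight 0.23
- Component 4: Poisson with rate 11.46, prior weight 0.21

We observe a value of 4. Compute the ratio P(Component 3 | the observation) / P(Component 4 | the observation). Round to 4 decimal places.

The posterior odds equal the prior odds times the likelihood ratio: (w_i/w_j)·(f_i(x)/f_j(x)).
Evaluate each component's likelihood at the observed value:
  p_1 = e^(−3.95)·3.95^4/4! = 0.195305
  p_2 = e^(−7.50)·7.50^4/4! = 0.0729164
  p_3 = e^(−8.20)·8.20^4/4! = 0.0517404
  p_4 = e^(−11.46)·11.46^4/4! = 0.00757726
Odds = (0.23/0.21) × (0.0517404/0.00757726) = 1.09524 × 6.82837 ≈ 7.4787

7.4787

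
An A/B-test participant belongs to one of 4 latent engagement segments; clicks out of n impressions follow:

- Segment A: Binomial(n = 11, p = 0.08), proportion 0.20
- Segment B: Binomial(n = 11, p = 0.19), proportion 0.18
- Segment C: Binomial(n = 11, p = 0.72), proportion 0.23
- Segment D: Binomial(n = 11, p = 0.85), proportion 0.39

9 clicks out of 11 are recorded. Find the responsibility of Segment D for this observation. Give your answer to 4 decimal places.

0.6843

The responsibility of component k is π_k f_k(x) divided by Σ_j π_j f_j(x).
Component likelihoods at x = 9 clicks out of 11:
  f_A = 6.2481e-09
  f_B = 1.16443e-05
  f_C = 0.224218
  f_D = 0.286626
Weight by the priors:
  π_A·f_A = 0.20 × 6.2481e-09 = 1.24962e-09
  π_B·f_B = 0.18 × 1.16443e-05 = 2.09598e-06
  π_C·f_C = 0.23 × 0.224218 = 0.0515702
  π_D·f_D = 0.39 × 0.286626 = 0.111784
Normaliser: 1.24962e-09 + 2.09598e-06 + 0.0515702 + 0.111784 = 0.163356
So the posterior for Segment D is 0.111784 / 0.163356 ≈ 0.6843.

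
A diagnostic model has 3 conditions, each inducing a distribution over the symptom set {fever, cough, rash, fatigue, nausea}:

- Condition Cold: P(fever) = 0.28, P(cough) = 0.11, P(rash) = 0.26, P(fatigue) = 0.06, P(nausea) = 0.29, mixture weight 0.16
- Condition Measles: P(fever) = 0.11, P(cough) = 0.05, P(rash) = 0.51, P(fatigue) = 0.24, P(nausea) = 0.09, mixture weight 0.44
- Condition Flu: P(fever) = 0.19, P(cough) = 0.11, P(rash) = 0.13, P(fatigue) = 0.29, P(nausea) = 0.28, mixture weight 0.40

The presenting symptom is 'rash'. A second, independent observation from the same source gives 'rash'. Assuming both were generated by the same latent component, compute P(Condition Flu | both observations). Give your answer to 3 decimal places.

0.051

The responsibility of component k is π_k f_k(x) divided by Σ_j π_j f_j(x).
Since both observations come from the same component, the likelihood for component k is f_k(x₁)·f_k(x₂).
  L_Cold = [P(rash | comp) = 0.26] × [0.26] = 0.0676
  L_Measles = [P(rash | comp) = 0.51] × [0.51] = 0.2601
  L_Flu = [P(rash | comp) = 0.13] × [0.13] = 0.0169
Weight by the priors:
  π_Cold·L_Cold = 0.16 × 0.0676 = 0.010816
  π_Measles·L_Measles = 0.44 × 0.2601 = 0.114444
  π_Flu·L_Flu = 0.40 × 0.0169 = 0.00676
Evidence: 0.010816 + 0.114444 + 0.00676 = 0.13202
P(Condition Flu | x₁, x₂) = 0.00676 / 0.13202 ≈ 0.051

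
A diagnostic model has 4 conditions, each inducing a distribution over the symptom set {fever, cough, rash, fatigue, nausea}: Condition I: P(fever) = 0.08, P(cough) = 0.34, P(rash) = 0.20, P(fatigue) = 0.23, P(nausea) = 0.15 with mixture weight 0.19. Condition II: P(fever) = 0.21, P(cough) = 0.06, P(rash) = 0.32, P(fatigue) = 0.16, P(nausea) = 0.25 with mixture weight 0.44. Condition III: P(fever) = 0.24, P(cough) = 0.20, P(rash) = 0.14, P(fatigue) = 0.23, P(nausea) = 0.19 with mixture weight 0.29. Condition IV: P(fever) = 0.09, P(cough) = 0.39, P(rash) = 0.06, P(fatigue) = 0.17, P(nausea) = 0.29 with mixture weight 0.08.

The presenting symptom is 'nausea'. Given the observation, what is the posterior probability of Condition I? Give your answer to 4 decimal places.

Posterior ∝ prior × likelihood, so P(k | x) ∝ π_k f_k(x); normalise over all components.
Categorical probabilities:
  f_I = 0.15
  f_II = 0.25
  f_III = 0.19
  f_IV = 0.29
Weight by the priors:
  π_I·f_I = 0.19 × 0.15 = 0.0285
  π_II·f_II = 0.44 × 0.25 = 0.11
  π_III·f_III = 0.29 × 0.19 = 0.0551
  π_IV·f_IV = 0.08 × 0.29 = 0.0232
Normaliser: 0.0285 + 0.11 + 0.0551 + 0.0232 = 0.2168
P(Condition I | data) ≈ 0.1315

0.1315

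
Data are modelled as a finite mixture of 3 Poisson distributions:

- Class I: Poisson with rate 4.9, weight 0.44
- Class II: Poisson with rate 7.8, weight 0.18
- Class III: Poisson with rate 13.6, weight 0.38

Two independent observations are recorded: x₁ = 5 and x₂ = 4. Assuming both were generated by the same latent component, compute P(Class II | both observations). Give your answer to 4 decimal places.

The responsibility of component k is π_k f_k(x) divided by Σ_j π_j f_j(x).
Since both observations come from the same component, the likelihood for component k is f_k(x₁)·f_k(x₂).
  p_I = [e^(−4.9)·4.9^5/5! = 0.17529] × [0.178867] = 0.0313535
  p_II = [e^(−7.8)·7.8^5/5! = 0.0985814] × [0.0631932] = 0.00622967
  p_III = [e^(−13.6)·13.6^5/5! = 0.00480959] × [0.00176823] = 8.50448e-06
Unnormalised posteriors:
  π_I·p_I = 0.44 × 0.0313535 = 0.0137955
  π_II·p_II = 0.18 × 0.00622967 = 0.00112134
  π_III·p_III = 0.38 × 8.50448e-06 = 3.2317e-06
Sum: 0.0137955 + 0.00112134 + 3.2317e-06 = 0.0149201
P(Class II | x₁, x₂) ≈ 0.0752

0.0752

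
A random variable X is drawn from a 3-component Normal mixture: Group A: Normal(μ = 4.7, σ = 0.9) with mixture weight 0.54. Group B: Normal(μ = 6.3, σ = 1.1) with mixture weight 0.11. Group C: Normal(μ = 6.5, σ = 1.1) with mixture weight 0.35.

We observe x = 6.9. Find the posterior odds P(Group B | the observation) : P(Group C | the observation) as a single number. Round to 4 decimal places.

0.2894

Only the two components matter; the odds are (P(Z=i) f_i(x)) / (P(Z=j) f_j(x)).
Normal densities:
  L_A = (1/(0.9·√(2π)))·exp(−(6.9−4.7)²/(2·0.9²)) = 0.443269·exp(-2.98765) = 0.0223432
  L_B = (1/(1.1·√(2π)))·exp(−(6.9−6.3)²/(2·1.1²)) = 0.362675·exp(-0.14876) = 0.312544
  L_C = (1/(1.1·√(2π)))·exp(−(6.9−6.5)²/(2·1.1²)) = 0.362675·exp(-0.06612) = 0.339472
Posterior odds = (P(Z=B)·L_B) / (P(Z=C)·L_C) = (0.11·0.312544) / (0.35·0.339472) = 0.0343799 / 0.118815 ≈ 0.2894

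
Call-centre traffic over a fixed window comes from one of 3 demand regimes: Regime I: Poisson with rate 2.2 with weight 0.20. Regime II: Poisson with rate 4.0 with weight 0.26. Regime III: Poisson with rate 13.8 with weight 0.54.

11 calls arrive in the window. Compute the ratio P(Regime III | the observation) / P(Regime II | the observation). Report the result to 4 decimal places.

Since P(k|x) ∝ P(Z=k) f_k(x), the posterior odds are P(Z=i) f_i(x) / (P(Z=j) f_j(x)).
Poisson probabilities:
  f_I = 1.62198e-05
  f_II = 0.00192454
  f_III = 0.0879529
0.0474946 / 0.00050038 ≈ 94.9171

94.9171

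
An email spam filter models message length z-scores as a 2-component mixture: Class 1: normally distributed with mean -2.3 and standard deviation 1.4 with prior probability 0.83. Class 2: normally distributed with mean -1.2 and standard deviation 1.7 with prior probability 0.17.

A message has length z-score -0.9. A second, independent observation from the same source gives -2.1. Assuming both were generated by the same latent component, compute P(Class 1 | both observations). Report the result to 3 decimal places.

0.835

By Bayes' theorem, P(k | x) = w_k f_k(x) / Σ_j w_j f_j(x).
Since both observations come from the same component, the likelihood for component k is f_k(x₁)·f_k(x₂).
  L_1 = [0.172836] × [0.282066] = 0.0487512
  L_2 = [0.231046] × [0.203986] = 0.0471301
Weight by the priors:
  w_1·L_1 = 0.83 × 0.0487512 = 0.0404635
  w_2·L_2 = 0.17 × 0.0471301 = 0.00801212
Denominator: 0.0404635 + 0.00801212 = 0.0484756
So the posterior for Class 1 is 0.0404635 / 0.0484756 ≈ 0.835.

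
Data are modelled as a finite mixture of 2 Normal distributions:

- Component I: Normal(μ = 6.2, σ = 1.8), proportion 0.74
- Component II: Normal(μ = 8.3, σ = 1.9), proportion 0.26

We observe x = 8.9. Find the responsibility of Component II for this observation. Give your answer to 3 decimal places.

Apply Bayes' rule: the posterior for each component is proportional to its prior times its likelihood at x.
Normal densities:
  L_I = (1/(1.8·√(2π)))·exp(−(8.9−6.2)²/(2·1.8²)) = 0.221635·exp(-1.12500) = 0.0719542
  L_II = (1/(1.9·√(2π)))·exp(−(8.9−8.3)²/(2·1.9²)) = 0.209970·exp(-0.04986) = 0.199757
Prior × likelihood for each component:
  P(Z=I)·L_I = 0.74 × 0.0719542 = 0.0532461
  P(Z=II)·L_II = 0.26 × 0.199757 = 0.0519368
Sum: 0.0532461 + 0.0519368 = 0.105183
So the posterior for Component II is 0.0519368 / 0.105183 ≈ 0.494.

0.494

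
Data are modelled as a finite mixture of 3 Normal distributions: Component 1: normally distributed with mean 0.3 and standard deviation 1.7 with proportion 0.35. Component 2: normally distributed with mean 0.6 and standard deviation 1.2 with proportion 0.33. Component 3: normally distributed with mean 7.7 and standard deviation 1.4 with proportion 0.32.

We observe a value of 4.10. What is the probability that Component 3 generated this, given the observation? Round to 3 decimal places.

0.287

Posterior ∝ prior × likelihood, so P(k | x) ∝ w_k f_k(x); normalise over all components.
Normal densities:
  L_1 = (1/(1.7·√(2π)))·exp(−(4.10−0.3)²/(2·1.7²)) = 0.234672·exp(-2.49827) = 0.0192964
  L_2 = (1/(1.2·√(2π)))·exp(−(4.10−0.6)²/(2·1.2²)) = 0.332452·exp(-4.25347) = 0.00472573
  L_3 = (1/(1.4·√(2π)))·exp(−(4.10−7.7)²/(2·1.4²)) = 0.284959·exp(-3.30612) = 0.010446
Prior × likelihood for each component:
  w_1·L_1 = 0.35 × 0.0192964 = 0.00675374
  w_2·L_2 = 0.33 × 0.00472573 = 0.00155949
  w_3·L_3 = 0.32 × 0.010446 = 0.00334273
Marginal: 0.00675374 + 0.00155949 + 0.00334273 = 0.011656
P(Component 3 | data) ≈ 0.287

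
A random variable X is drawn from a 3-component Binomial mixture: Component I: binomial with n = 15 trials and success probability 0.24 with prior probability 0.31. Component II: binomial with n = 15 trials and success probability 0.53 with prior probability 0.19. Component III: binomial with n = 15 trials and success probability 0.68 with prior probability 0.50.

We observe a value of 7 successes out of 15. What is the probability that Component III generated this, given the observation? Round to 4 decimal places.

P(component k | x) = π_k·f_k(x) / marginal(x), where marginal(x) = Σ_j π_j·f_j(x).
Component likelihoods at x = 7 successes out of 15:
  f_I = C(15,7)·0.24^7·0.76^8 = 6435·4.58647e-05·0.111303 = 0.03285
  f_II = C(15,7)·0.53^7·0.47^8 = 6435·0.0117471·0.00238113 = 0.179996
  f_III = C(15,7)·0.68^7·0.32^8 = 6435·0.0672299·0.000109951 = 0.0475675
Multiply by the mixture weights:
  π_I·f_I = 0.31 × 0.03285 = 0.0101835
  π_II·f_II = 0.19 × 0.179996 = 0.0341992
  π_III·f_III = 0.50 × 0.0475675 = 0.0237838
Marginal: 0.0101835 + 0.0341992 + 0.0237838 = 0.0681665
So the posterior for Component III is 0.0237838 / 0.0681665 ≈ 0.3489.

0.3489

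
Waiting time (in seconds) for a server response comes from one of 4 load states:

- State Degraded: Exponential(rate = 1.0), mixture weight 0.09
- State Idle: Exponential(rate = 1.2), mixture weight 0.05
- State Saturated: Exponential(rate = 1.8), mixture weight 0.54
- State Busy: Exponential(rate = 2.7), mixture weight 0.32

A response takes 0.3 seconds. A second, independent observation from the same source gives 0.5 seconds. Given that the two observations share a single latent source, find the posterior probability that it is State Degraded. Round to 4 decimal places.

0.0538

Apply Bayes' rule: the posterior for each component is proportional to its prior times its likelihood at x.
Since both observations come from the same component, the likelihood for component k is f_k(x₁)·f_k(x₂).
  p_Degraded = [0.740818] × [0.606531] = 0.449329
  p_Idle = [0.837212] × [0.658574] = 0.551366
  p_Saturated = [1.04895] × [0.731825] = 0.767646
  p_Busy = [1.20112] × [0.699949] = 0.84072
Unnormalised posteriors:
  w_Degraded·p_Degraded = 0.09 × 0.449329 = 0.0404396
  w_Idle·p_Idle = 0.05 × 0.551366 = 0.0275683
  w_Saturated·p_Saturated = 0.54 × 0.767646 = 0.414529
  w_Busy·p_Busy = 0.32 × 0.84072 = 0.26903
Denominator: 0.0404396 + 0.0275683 + 0.414529 + 0.26903 = 0.751567
P(State Degraded | data) ≈ 0.0538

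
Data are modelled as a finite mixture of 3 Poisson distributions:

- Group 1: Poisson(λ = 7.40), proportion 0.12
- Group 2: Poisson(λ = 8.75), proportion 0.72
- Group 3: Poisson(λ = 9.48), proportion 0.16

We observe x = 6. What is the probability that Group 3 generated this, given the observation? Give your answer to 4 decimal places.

Posterior ∝ prior × likelihood, so P(k | x) ∝ w_k f_k(x); normalise over all components.
Poisson probabilities:
  f_1 = 0.139405
  f_2 = 0.0987732
  f_3 = 0.076985
Weight by the priors:
  w_1·f_1 = 0.12 × 0.139405 = 0.0167286
  w_2·f_2 = 0.72 × 0.0987732 = 0.0711167
  w_3·f_3 = 0.16 × 0.076985 = 0.0123176
Evidence: 0.0167286 + 0.0711167 + 0.0123176 = 0.100163
P(Group 3 | data) ≈ 0.1230

0.1230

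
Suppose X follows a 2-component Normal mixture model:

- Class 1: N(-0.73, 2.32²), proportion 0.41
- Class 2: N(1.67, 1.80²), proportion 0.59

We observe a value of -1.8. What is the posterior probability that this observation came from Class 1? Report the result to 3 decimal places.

0.757

Posterior ∝ prior × likelihood, so P(k | x) ∝ w_k f_k(x); normalise over all components.
Component likelihoods at x = -1.8:
  f_1 = (1/(2.32·√(2π)))·exp(−(-1.8−-0.73)²/(2·2.32²)) = 0.171958·exp(-0.10636) = 0.154608
  f_2 = (1/(1.80·√(2π)))·exp(−(-1.8−1.67)²/(2·1.80²)) = 0.221635·exp(-1.85816) = 0.0345659
Unnormalised posteriors:
  w_1·f_1 = 0.41 × 0.154608 = 0.0633893
  w_2·f_2 = 0.59 × 0.0345659 = 0.0203939
Marginal: 0.0633893 + 0.0203939 = 0.0837832
P(Class 1 | -1.8) ≈ 0.757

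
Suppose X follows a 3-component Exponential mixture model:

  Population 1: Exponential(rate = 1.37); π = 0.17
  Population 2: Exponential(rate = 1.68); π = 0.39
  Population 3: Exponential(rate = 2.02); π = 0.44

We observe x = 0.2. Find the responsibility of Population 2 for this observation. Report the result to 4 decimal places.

0.3780

The responsibility of component k is π_k f_k(x) divided by Σ_j π_j f_j(x).
Component likelihoods at x = 0.2:
  L_1 = 1.37·e^(−1.37·0.2) = 1.37·e^(−0.2740) = 1.04165
  L_2 = 1.68·e^(−1.68·0.2) = 1.68·e^(−0.3360) = 1.20057
  L_3 = 2.02·e^(−2.02·0.2) = 2.02·e^(−0.4040) = 1.34864
Weight by the priors:
  π_1·L_1 = 0.17 × 1.04165 = 0.177081
  π_2·L_2 = 0.39 × 1.20057 = 0.468221
  π_3·L_3 = 0.44 × 1.34864 = 0.593402
Normaliser: 0.177081 + 0.468221 + 0.593402 = 1.2387
Responsibility of Population 2: 0.468221 / 1.2387 ≈ 0.3780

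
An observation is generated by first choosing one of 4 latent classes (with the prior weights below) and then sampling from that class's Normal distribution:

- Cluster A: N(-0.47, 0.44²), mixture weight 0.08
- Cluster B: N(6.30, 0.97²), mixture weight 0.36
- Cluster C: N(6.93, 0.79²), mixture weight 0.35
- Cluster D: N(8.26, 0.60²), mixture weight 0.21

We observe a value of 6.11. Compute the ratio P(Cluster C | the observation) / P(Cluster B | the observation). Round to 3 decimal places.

0.710

Posterior odds = (P(Z=i) f_i(x)) / (P(Z=j) f_j(x)); the normalising sum cancels.
Component likelihoods at x = 6.11:
  p_A = 2.48307e-49
  p_B = 0.403466
  p_C = 0.294666
  p_D = 0.00108275
0.103133 / 0.145248 ≈ 0.710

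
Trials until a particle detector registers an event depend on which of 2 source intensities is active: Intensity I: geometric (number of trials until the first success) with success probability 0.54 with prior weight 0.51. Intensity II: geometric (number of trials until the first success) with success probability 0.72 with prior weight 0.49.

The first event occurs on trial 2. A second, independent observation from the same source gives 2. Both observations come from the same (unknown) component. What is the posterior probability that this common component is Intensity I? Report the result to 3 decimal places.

0.612

Posterior ∝ prior × likelihood, so P(k | x) ∝ π_k f_k(x); normalise over all components.
Since both observations come from the same component, the likelihood for component k is f_k(x₁)·f_k(x₂).
  f_I = [0.2484] × [0.2484] = 0.0617026
  f_II = [0.2016] × [0.2016] = 0.0406426
Weight by the priors:
  π_I·f_I = 0.51 × 0.0617026 = 0.0314683
  π_II·f_II = 0.49 × 0.0406426 = 0.0199149
Sum: 0.0314683 + 0.0199149 = 0.0513832
Responsibility of Intensity I: 0.0314683 / 0.0513832 ≈ 0.612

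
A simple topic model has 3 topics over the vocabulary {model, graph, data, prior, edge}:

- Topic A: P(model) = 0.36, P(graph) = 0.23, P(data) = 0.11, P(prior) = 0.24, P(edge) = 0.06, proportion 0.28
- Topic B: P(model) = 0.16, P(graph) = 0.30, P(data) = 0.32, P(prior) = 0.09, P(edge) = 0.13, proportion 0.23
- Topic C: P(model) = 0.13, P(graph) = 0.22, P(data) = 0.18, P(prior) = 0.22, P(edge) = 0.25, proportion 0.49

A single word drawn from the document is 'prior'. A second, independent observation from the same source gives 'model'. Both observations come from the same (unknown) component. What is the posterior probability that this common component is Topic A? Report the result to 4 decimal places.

0.5827

P(component k | x) = π_k·f_k(x) / marginal(x), where marginal(x) = Σ_j π_j·f_j(x).
Since both observations come from the same component, the likelihood for component k is f_k(x₁)·f_k(x₂).
  L_A = [0.24] × [0.36] = 0.0864
  L_B = [0.09] × [0.16] = 0.0144
  L_C = [0.22] × [0.13] = 0.0286
Unnormalised posteriors:
  π_A·L_A = 0.28 × 0.0864 = 0.024192
  π_B·L_B = 0.23 × 0.0144 = 0.003312
  π_C·L_C = 0.49 × 0.0286 = 0.014014
Denominator: 0.024192 + 0.003312 + 0.014014 = 0.041518
Responsibility of Topic A: 0.024192 / 0.041518 ≈ 0.5827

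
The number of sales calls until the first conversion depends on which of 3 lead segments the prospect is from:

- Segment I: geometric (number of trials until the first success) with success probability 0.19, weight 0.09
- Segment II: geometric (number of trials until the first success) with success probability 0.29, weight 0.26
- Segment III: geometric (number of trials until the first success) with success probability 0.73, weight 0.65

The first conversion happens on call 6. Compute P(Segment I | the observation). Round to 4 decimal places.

Apply Bayes' rule: the posterior for each component is proportional to its prior times its likelihood at x.
Geometric probabilities:
  p_I = 0.19·(1−0.19)^5 = 0.19·0.348678 = 0.0662489
  p_II = 0.29·(1−0.29)^5 = 0.29·0.180423 = 0.0523227
  p_III = 0.73·(1−0.73)^5 = 0.73·0.00143489 = 0.00104747
Unnormalised posteriors:
  P(Z=I)·p_I = 0.09 × 0.0662489 = 0.0059624
  P(Z=II)·p_II = 0.26 × 0.0523227 = 0.0136039
  P(Z=III)·p_III = 0.65 × 0.00104747 = 0.000680856
Marginal: 0.0059624 + 0.0136039 + 0.000680856 = 0.0202471
P(Segment I | data) = 0.0059624 / 0.0202471 ≈ 0.2945

0.2945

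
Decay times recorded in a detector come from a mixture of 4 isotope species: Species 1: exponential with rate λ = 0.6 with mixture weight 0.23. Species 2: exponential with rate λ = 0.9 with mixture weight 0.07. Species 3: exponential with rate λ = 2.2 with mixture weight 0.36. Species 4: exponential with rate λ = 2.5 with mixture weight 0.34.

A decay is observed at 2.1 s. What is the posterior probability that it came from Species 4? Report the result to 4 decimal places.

By Bayes' theorem, P(k | x) = π_k f_k(x) / Σ_j π_j f_j(x).
Component likelihoods at x = 2.1 s:
  f_1 = 0.6·e^(−0.6·2.1) = 0.6·e^(−1.2600) = 0.170192
  f_2 = 0.9·e^(−0.9·2.1) = 0.9·e^(−1.8900) = 0.135965
  f_3 = 2.2·e^(−2.2·2.1) = 2.2·e^(−4.6200) = 0.0216762
  f_4 = 2.5·e^(−2.5·2.1) = 2.5·e^(−5.2500) = 0.0131188
Unnormalised posteriors:
  π_1·f_1 = 0.23 × 0.170192 = 0.0391443
  π_2·f_2 = 0.07 × 0.135965 = 0.00951752
  π_3·f_3 = 0.36 × 0.0216762 = 0.00780341
  π_4·f_4 = 0.34 × 0.0131188 = 0.00446039
Marginal: 0.0391443 + 0.00951752 + 0.00780341 + 0.00446039 = 0.0609256
P(Species 4 | 2.1 s) = 0.00446039 / 0.0609256 ≈ 0.0732

0.0732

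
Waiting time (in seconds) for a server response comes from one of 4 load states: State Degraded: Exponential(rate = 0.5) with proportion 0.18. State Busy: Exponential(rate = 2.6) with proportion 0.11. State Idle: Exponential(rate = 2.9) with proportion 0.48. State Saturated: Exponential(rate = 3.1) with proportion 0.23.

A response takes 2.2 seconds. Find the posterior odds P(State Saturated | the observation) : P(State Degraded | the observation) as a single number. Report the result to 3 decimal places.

0.026

The posterior odds equal the prior odds times the likelihood ratio: (P(Z=i)/P(Z=j))·(f_i(x)/f_j(x)).
Component likelihoods at x = 2.2 seconds:
  L_Degraded = 0.5·e^(−0.5·2.2) = 0.5·e^(−1.1000) = 0.166436
  L_Busy = 2.6·e^(−2.6·2.2) = 2.6·e^(−5.7200) = 0.00852725
  L_Idle = 2.9·e^(−2.9·2.2) = 2.9·e^(−6.3800) = 0.00491586
  L_Saturated = 3.1·e^(−3.1·2.2) = 3.1·e^(−6.8200) = 0.00338433
Posterior odds = (P(Z=Saturated)·L_Saturated) / (P(Z=Degraded)·L_Degraded) = (0.23·0.00338433) / (0.18·0.166436) = 0.000778397 / 0.0299584 ≈ 0.026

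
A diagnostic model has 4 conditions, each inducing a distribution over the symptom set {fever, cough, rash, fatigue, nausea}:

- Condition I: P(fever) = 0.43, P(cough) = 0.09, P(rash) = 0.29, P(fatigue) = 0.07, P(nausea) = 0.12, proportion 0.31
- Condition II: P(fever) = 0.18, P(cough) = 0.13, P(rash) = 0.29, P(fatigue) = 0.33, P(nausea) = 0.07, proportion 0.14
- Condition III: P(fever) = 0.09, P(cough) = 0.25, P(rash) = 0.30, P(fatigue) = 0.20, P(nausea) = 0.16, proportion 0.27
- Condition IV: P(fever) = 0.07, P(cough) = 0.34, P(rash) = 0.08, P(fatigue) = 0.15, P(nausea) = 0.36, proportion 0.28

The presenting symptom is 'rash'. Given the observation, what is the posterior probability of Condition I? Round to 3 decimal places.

Apply Bayes' rule: the posterior for each component is proportional to its prior times its likelihood at x.
Evaluate each component's likelihood at the observed value:
  f_I = P(rash | comp) = 0.29
  f_II = P(rash | comp) = 0.29
  f_III = P(rash | comp) = 0.30
  f_IV = P(rash | comp) = 0.08
Prior × likelihood for each component:
  P(Z=I)·f_I = 0.31 × 0.29 = 0.0899
  P(Z=II)·f_II = 0.14 × 0.29 = 0.0406
  P(Z=III)·f_III = 0.27 × 0.3 = 0.081
  P(Z=IV)·f_IV = 0.28 × 0.08 = 0.0224
Sum: 0.0899 + 0.0406 + 0.081 + 0.0224 = 0.2339
P(Condition I | data) = 0.0899 / 0.2339 ≈ 0.384

0.384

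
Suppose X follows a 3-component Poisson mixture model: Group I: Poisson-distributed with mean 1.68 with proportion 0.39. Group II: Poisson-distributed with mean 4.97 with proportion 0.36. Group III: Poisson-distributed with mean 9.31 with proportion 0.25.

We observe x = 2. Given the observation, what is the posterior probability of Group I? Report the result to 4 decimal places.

0.7631

P(component k | x) = π_k·f_k(x) / marginal(x), where marginal(x) = Σ_j π_j·f_j(x).
Poisson probabilities:
  f_I = 0.263011
  f_II = 0.085751
  f_III = 0.00392272
Multiply by the mixture weights:
  π_I·f_I = 0.39 × 0.263011 = 0.102574
  π_II·f_II = 0.36 × 0.085751 = 0.0308704
  π_III·f_III = 0.25 × 0.00392272 = 0.000980681
Evidence: 0.102574 + 0.0308704 + 0.000980681 = 0.134425
P(Group I | the observation) ≈ 0.7631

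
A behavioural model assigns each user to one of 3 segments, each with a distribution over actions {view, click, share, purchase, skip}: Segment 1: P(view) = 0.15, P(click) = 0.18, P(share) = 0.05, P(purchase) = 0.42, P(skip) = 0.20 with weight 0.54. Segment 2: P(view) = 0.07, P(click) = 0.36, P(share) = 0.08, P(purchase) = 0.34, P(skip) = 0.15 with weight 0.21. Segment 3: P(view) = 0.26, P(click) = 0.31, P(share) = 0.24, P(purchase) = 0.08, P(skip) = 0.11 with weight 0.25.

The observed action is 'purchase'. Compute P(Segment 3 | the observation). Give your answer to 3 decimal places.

0.063

The responsibility of component k is P(Z=k) f_k(x) divided by Σ_j P(Z=j) f_j(x).
Component likelihoods at x = 'purchase':
  f_1 = P(purchase | comp) = 0.42
  f_2 = P(purchase | comp) = 0.34
  f_3 = P(purchase | comp) = 0.08
Multiply by the mixture weights:
  P(Z=1)·f_1 = 0.54 × 0.42 = 0.2268
  P(Z=2)·f_2 = 0.21 × 0.34 = 0.0714
  P(Z=3)·f_3 = 0.25 × 0.08 = 0.02
Denominator: 0.2268 + 0.0714 + 0.02 = 0.3182
So the posterior for Segment 3 is 0.02 / 0.3182 ≈ 0.063.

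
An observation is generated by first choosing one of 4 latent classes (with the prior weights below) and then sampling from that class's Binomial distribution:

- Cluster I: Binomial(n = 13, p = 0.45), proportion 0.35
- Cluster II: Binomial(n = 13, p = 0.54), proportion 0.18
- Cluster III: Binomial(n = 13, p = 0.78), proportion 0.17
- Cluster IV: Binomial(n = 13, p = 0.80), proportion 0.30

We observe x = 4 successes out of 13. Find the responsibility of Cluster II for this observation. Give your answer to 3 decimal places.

Posterior ∝ prior × likelihood, so P(k | x) ∝ w_k f_k(x); normalise over all components.
Component likelihoods at x = 4 successes out of 13:
  f_I = C(13,4)·0.45^4·0.55^9 = 715·0.0410063·0.00460537 = 0.135027
  f_II = C(13,4)·0.54^4·0.46^9 = 715·0.0850306·0.00092219 = 0.0560663
  f_III = C(13,4)·0.78^4·0.22^9 = 715·0.370151·1.20727e-06 = 0.000319513
  f_IV = C(13,4)·0.80^4·0.20^9 = 715·0.4096·5.12e-07 = 0.000149946
Unnormalised posteriors:
  w_I·f_I = 0.35 × 0.135027 = 0.0472594
  w_II·f_II = 0.18 × 0.0560663 = 0.0100919
  w_III·f_III = 0.17 × 0.000319513 = 5.43172e-05
  w_IV·f_IV = 0.30 × 0.000149946 = 4.49839e-05
Denominator: 0.0472594 + 0.0100919 + 5.43172e-05 + 4.49839e-05 = 0.0574506
So the posterior for Cluster II is 0.0100919 / 0.0574506 ≈ 0.176.

0.176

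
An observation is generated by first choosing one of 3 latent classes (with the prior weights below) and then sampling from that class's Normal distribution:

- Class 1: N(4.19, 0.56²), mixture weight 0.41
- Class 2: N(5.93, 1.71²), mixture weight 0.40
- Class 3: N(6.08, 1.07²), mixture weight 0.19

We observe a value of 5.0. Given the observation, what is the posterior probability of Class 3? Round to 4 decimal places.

Apply Bayes' rule: the posterior for each component is proportional to its prior times its likelihood at x.
Evaluate each component's likelihood at the observed value:
  L_1 = (1/(0.56·√(2π)))·exp(−(5.0−4.19)²/(2·0.56²)) = 0.712397·exp(-1.04608) = 0.250274
  L_2 = (1/(1.71·√(2π)))·exp(−(5.0−5.93)²/(2·1.71²)) = 0.233300·exp(-0.14789) = 0.201227
  L_3 = (1/(1.07·√(2π)))·exp(−(5.0−6.08)²/(2·1.07²)) = 0.372843·exp(-0.50939) = 0.224027
Unnormalised posteriors:
  π_1·L_1 = 0.41 × 0.250274 = 0.102612
  π_2·L_2 = 0.40 × 0.201227 = 0.0804906
  π_3·L_3 = 0.19 × 0.224027 = 0.0425652
Normaliser: 0.102612 + 0.0804906 + 0.0425652 = 0.225668
P(Class 3 | data) ≈ 0.1886

0.1886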